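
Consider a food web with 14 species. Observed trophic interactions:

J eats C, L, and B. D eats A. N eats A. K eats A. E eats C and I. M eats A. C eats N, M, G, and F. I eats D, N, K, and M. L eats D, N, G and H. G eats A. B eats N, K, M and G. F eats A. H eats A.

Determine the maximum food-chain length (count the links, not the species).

One longest chain: A → M → B → J.
It has 4 species and 3 links.

3 links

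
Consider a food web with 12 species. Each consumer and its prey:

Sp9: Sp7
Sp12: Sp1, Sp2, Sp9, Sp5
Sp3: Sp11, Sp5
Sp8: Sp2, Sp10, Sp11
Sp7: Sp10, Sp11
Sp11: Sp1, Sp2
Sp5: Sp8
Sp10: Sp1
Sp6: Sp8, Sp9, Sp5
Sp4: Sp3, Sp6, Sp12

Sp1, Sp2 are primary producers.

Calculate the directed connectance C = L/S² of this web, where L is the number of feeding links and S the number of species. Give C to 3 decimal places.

The web has S = 12 species and L = 22 feeding links.
C = L / S² = 22 / 144 = 0.1528 ≈ 0.153.

C = 0.153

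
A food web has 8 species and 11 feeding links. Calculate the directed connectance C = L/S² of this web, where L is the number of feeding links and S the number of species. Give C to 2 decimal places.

The web has S = 8 species and L = 11 feeding links.
C = L / S² = 11 / 64 = 0.1719 ≈ 0.17.

C = 0.17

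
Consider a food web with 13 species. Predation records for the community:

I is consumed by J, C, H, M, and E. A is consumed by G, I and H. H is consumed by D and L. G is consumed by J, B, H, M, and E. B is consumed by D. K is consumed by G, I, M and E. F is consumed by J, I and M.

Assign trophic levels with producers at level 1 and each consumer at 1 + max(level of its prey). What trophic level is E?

Trophic level 3

K is a producer → level 1.
G eats K (level 1); other prey at levels: A 1 → level 2.
E eats G (level 2); other prey at levels: K 1, I 2 → level 3.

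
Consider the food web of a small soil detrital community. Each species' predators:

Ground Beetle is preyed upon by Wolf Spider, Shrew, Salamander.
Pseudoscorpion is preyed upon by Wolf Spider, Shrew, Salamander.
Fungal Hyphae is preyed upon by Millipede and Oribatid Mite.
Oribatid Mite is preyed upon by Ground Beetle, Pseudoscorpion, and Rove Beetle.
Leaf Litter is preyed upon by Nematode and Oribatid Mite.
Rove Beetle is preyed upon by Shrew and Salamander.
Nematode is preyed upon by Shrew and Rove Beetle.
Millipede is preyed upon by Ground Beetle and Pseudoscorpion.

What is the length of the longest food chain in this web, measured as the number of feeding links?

One longest chain: Leaf Litter → Oribatid Mite → Rove Beetle → Salamander.
It has 4 species and 3 links.

3 links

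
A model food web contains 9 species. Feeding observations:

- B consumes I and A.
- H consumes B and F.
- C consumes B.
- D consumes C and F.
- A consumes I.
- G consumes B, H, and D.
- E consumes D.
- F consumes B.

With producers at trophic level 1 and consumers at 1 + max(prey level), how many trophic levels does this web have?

Producers (level 1): I.
I → A → B → F → H → G gives G level 6.
No species has a prey at level 6, so no species reaches level 7.

6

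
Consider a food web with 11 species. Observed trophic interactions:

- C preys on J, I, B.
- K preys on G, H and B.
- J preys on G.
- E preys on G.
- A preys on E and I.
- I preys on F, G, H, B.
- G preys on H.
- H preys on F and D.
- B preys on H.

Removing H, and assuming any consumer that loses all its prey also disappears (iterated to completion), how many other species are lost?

5

Remove H.
Round 1: B (all prey gone), G (all prey gone) → extinct.
Round 2: E (all prey gone), K (all prey gone), J (all prey gone) → extinct.
No further losses. Total secondary extinctions: 5.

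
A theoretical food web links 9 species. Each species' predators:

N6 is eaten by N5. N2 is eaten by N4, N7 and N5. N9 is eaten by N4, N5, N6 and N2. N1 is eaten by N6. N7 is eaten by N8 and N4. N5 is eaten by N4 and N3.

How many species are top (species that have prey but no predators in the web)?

Top species (has prey, but nothing eats it): N3, N4, N8.
Count: 3.

3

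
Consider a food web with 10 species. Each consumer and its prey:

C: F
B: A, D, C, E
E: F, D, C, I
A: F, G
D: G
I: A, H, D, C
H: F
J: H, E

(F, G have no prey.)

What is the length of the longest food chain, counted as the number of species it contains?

One longest chain: F → A → I → E → J.
It has 5 species and 4 links.

5 species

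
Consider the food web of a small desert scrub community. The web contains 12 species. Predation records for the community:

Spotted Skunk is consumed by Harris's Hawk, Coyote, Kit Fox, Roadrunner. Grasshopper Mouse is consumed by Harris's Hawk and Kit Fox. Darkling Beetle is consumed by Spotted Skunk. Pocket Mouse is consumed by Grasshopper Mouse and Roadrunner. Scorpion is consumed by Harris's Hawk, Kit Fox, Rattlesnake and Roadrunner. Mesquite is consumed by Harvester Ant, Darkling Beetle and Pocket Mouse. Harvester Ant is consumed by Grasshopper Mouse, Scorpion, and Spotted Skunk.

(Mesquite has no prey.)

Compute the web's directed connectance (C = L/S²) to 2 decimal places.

C = 0.13

The web has S = 12 species and L = 19 feeding links.
C = L / S² = 19 / 144 = 0.1319 ≈ 0.13.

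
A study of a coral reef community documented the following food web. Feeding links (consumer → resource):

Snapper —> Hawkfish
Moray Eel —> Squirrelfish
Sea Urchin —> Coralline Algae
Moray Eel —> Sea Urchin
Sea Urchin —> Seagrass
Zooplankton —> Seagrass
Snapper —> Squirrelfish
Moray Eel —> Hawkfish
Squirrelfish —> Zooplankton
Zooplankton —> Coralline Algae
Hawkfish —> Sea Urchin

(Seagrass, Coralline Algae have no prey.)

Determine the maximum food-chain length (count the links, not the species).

3 links

One longest chain: Seagrass → Zooplankton → Squirrelfish → Moray Eel.
It has 4 species and 3 links.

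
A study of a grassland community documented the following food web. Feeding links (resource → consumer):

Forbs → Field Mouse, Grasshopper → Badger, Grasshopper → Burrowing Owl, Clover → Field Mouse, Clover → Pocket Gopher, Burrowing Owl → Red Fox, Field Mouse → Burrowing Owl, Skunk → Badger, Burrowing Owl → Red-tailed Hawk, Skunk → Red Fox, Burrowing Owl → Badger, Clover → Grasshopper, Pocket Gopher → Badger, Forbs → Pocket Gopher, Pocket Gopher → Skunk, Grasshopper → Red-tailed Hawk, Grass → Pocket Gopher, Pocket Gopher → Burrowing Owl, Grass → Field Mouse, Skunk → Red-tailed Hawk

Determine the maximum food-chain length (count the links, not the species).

One longest chain: Forbs → Pocket Gopher → Skunk → Badger.
It has 4 species and 3 links.

3 links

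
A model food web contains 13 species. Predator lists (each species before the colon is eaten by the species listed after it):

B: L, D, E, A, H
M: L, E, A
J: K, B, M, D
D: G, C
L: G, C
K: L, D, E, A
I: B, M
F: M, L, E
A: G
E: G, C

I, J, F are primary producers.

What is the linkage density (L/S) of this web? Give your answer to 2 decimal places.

There are L = 28 links among S = 13 species.
L/S = 28/13 = 2.1538 ≈ 2.15.

L/S = 2.15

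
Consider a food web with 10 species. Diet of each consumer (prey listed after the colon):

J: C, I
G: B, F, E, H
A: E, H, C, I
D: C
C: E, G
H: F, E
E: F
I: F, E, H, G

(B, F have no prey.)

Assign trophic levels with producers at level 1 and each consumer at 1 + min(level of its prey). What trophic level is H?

Trophic level 2

F is a producer → level 1.
H eats F → level 2.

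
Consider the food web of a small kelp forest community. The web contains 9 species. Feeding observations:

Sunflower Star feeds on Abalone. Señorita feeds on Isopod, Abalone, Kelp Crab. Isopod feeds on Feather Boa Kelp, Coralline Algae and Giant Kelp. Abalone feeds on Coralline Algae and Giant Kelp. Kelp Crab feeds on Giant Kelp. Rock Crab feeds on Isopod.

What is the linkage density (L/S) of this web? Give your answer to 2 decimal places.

There are L = 11 links among S = 9 species.
L/S = 11/9 = 1.2222 ≈ 1.22.

L/S = 1.22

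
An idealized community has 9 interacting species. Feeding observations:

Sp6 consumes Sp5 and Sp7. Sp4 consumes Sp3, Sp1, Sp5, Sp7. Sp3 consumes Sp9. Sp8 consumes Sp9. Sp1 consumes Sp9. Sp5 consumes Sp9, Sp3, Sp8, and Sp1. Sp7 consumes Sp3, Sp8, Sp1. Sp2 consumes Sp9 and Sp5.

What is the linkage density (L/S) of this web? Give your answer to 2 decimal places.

There are L = 18 links among S = 9 species.
L/S = 18/9 = 2.0000 ≈ 2.00.

L/S = 2.00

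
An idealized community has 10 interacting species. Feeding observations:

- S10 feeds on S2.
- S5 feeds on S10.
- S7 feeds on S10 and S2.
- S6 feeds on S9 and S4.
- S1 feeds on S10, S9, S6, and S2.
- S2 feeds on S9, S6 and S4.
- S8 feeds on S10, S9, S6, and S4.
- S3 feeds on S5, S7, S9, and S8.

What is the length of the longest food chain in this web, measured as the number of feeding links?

One longest chain: S9 → S6 → S2 → S10 → S8 → S3.
It has 6 species and 5 links.

5 links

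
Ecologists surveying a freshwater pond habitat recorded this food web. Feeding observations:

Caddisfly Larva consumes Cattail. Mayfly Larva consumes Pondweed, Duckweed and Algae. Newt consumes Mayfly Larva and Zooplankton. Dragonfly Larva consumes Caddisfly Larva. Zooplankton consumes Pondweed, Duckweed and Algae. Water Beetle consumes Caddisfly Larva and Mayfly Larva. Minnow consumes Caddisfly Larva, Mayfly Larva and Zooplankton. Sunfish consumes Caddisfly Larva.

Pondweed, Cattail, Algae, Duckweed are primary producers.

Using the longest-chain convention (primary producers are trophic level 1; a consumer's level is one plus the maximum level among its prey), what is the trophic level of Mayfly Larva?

Trophic level 2

Pondweed is a producer → level 1.
Mayfly Larva eats Pondweed (level 1); other prey at levels: Algae 1, Duckweed 1 → level 2.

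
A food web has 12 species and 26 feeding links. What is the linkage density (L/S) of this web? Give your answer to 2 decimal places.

There are L = 26 links among S = 12 species.
L/S = 26/12 = 2.1667 ≈ 2.17.

L/S = 2.17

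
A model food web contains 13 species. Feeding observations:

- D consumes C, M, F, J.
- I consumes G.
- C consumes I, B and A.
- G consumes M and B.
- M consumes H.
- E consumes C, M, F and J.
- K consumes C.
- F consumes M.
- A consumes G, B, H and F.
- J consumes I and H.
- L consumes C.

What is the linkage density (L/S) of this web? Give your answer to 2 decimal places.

L/S = 1.85

There are L = 24 links among S = 13 species.
L/S = 24/13 = 1.8462 ≈ 1.85.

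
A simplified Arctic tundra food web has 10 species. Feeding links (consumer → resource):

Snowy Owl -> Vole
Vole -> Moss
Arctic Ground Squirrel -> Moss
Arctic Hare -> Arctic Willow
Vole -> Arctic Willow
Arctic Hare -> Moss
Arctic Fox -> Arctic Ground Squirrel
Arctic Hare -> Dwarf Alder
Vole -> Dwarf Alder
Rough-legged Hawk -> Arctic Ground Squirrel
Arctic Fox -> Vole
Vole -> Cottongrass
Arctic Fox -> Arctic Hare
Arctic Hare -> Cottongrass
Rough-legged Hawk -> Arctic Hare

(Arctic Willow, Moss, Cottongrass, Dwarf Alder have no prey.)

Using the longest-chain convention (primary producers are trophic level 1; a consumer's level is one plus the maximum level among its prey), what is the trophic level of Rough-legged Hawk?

Moss is a producer → level 1.
Arctic Ground Squirrel eats Moss → level 2.
Rough-legged Hawk eats Arctic Ground Squirrel (level 2); other prey at levels: Arctic Hare 2 → level 3.

Trophic level 3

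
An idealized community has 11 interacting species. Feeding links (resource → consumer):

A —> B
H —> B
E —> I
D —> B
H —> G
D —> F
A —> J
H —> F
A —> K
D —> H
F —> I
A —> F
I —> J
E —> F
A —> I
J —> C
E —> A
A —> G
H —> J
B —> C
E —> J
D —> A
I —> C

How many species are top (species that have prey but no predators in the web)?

3

Top species (has prey, but nothing eats it): K, G, C.
Count: 3.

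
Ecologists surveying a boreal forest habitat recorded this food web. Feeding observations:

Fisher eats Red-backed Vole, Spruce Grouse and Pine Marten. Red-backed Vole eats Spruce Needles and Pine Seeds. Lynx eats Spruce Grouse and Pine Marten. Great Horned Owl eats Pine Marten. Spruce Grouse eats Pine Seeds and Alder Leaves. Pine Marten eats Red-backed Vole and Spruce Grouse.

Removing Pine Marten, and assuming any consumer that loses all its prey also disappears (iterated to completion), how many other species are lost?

Remove Pine Marten.
Round 1: Great Horned Owl (all prey gone) → extinct.
No further losses. Total secondary extinctions: 1.

1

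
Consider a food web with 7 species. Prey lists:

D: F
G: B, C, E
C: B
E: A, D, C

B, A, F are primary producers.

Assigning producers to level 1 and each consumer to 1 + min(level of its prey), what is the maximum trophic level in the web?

2

Producers (level 1): B, A, F.
Following each consumer down to its lowest-level prey: A → E (levels 1 through 2).
All prey of E (A 1, D 2, C 2) are at level 1 or above, so E is at level 1 + 1 = 2.
Every consumer has at least one prey at level 1 or below, so none exceeds level 2.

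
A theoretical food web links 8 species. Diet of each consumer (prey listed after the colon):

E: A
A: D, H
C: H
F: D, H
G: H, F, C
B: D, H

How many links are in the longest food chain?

One longest chain: D → F → G.
It has 3 species and 2 links.

2 links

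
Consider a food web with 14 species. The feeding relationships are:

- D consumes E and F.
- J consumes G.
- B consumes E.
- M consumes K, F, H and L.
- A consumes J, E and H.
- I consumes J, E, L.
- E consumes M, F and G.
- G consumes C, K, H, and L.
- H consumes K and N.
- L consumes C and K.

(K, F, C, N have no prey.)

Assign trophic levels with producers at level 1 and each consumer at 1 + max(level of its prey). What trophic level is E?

Trophic level 4

K is a producer → level 1.
L eats K (level 1); other prey at levels: C 1 → level 2.
M eats L (level 2); other prey at levels: K 1, F 1, H 2 → level 3.
E eats M (level 3); other prey at levels: F 1, G 3 → level 4.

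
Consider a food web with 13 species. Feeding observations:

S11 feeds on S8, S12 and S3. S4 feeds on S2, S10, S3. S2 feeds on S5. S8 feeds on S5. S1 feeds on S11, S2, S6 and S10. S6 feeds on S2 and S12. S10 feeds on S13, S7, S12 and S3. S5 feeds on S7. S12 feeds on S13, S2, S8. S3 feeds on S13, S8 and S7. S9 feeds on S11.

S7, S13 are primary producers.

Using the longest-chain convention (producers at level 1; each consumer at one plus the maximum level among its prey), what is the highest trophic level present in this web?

Producers (level 1): S7, S13.
S7 → S5 → S8 → S3 → S10 → S4 gives S4 level 6.
No species has a prey at level 6, so no species reaches level 7.

6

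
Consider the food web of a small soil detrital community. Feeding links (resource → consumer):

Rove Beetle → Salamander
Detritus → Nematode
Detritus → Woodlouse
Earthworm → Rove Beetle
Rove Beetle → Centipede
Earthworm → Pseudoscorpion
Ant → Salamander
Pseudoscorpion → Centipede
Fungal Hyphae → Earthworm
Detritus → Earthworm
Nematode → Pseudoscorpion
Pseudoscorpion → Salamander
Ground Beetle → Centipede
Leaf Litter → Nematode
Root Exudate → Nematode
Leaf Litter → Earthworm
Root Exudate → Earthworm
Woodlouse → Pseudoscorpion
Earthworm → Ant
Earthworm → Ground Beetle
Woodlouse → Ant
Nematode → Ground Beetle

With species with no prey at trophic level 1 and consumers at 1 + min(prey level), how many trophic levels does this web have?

Basal resources (level 1): Leaf Litter, Root Exudate, Fungal Hyphae, Detritus.
Following each consumer down to its lowest-level prey: Leaf Litter → Earthworm → Rove Beetle → Salamander (levels 1 through 4).
All prey of Salamander (Rove Beetle 3, Ant 3, Pseudoscorpion 3) are at level 3 or above, so Salamander is at level 1 + 3 = 4.
Every consumer has at least one prey at level 3 or below, so none exceeds level 4.

4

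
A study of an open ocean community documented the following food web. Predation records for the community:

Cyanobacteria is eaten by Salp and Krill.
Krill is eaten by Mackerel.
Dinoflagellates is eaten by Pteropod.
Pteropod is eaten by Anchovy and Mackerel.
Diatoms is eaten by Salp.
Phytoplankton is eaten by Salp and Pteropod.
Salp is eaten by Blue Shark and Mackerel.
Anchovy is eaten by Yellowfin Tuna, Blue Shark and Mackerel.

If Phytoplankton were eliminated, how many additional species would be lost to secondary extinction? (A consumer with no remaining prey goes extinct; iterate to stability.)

Remove Phytoplankton.
Every predator of it retains at least one other prey: Pteropod still has Dinoflagellates; Salp still has Diatoms, Cyanobacteria.
No consumer loses all prey, so no secondary extinctions occur.

0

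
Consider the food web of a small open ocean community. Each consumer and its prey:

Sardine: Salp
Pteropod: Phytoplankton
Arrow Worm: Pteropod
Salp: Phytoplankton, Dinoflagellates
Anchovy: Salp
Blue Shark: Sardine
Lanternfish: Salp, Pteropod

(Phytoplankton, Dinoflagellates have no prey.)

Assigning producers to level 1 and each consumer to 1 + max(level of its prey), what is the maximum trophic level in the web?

4

Producers (level 1): Phytoplankton, Dinoflagellates.
Phytoplankton → Salp → Sardine → Blue Shark gives Blue Shark level 4.
No species has a prey at level 4, so no species reaches level 5.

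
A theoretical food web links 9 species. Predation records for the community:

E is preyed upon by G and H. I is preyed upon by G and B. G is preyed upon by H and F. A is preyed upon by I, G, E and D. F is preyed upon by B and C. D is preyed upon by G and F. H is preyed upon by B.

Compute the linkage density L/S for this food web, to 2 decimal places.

L/S = 1.67

There are L = 15 links among S = 9 species.
L/S = 15/9 = 1.6667 ≈ 1.67.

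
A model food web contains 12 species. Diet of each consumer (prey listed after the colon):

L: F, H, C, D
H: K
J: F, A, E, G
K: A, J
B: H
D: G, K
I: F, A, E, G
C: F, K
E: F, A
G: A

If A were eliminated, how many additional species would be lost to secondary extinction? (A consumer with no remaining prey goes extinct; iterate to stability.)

Remove A.
Round 1: G (all prey gone) → extinct.
No further losses. Total secondary extinctions: 1.

1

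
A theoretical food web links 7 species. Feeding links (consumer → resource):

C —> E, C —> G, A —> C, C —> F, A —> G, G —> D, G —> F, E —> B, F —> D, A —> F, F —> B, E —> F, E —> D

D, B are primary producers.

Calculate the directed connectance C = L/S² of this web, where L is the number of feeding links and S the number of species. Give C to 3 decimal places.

C = 0.265

The web has S = 7 species and L = 13 feeding links.
C = L / S² = 13 / 49 = 0.2653 ≈ 0.265.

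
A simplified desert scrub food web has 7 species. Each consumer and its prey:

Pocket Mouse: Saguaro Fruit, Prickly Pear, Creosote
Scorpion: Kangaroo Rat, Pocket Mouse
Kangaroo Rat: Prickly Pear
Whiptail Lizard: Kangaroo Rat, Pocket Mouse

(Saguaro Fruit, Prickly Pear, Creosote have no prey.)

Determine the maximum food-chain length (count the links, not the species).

One longest chain: Prickly Pear → Kangaroo Rat → Scorpion.
It has 3 species and 2 links.

2 links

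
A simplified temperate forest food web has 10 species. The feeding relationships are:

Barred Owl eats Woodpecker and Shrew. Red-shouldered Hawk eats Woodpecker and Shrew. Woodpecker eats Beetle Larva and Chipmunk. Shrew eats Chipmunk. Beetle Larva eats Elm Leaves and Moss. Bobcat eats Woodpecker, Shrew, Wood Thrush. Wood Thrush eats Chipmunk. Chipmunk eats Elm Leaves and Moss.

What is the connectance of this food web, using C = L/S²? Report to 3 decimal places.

The web has S = 10 species and L = 15 feeding links.
C = L / S² = 15 / 100 = 0.1500 ≈ 0.150.

C = 0.150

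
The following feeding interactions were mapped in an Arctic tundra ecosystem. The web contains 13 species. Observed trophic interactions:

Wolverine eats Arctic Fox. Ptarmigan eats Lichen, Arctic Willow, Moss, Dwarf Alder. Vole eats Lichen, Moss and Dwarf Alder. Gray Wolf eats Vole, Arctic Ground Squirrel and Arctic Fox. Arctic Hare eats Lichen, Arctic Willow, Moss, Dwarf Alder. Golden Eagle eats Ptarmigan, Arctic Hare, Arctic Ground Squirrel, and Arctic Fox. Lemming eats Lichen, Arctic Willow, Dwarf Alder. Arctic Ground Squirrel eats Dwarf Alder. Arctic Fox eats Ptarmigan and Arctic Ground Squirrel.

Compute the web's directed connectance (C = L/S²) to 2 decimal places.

The web has S = 13 species and L = 25 feeding links.
C = L / S² = 25 / 169 = 0.1479 ≈ 0.15.

C = 0.15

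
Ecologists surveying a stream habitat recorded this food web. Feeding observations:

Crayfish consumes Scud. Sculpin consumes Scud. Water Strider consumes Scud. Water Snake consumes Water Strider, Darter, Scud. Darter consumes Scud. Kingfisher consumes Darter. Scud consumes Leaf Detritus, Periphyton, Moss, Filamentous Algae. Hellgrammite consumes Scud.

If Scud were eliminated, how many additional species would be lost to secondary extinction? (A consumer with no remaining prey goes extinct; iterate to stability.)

Remove Scud.
Round 1: Hellgrammite (all prey gone), Sculpin (all prey gone), Water Strider (all prey gone), Darter (all prey gone), Crayfish (all prey gone) → extinct.
Round 2: Water Snake (all prey gone), Kingfisher (all prey gone) → extinct.
No further losses. Total secondary extinctions: 7.

7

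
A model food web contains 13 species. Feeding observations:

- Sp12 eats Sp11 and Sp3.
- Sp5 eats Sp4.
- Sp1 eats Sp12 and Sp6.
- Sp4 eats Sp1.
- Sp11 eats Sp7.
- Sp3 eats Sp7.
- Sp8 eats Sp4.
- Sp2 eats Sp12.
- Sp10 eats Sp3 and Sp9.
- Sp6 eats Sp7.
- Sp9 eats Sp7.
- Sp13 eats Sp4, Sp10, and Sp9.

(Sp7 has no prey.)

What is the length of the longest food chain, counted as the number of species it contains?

One longest chain: Sp7 → Sp11 → Sp12 → Sp1 → Sp4 → Sp13.
It has 6 species and 5 links.

6 species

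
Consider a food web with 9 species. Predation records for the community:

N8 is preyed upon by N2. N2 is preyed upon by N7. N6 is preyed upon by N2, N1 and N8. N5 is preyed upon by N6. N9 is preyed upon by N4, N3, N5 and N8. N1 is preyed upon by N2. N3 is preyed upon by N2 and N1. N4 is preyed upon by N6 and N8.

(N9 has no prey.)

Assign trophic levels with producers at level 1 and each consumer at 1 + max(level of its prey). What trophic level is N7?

Trophic level 6

N9 is a producer → level 1.
N5 eats N9 → level 2.
N6 eats N5 (level 2); other prey at levels: N4 2 → level 3.
N1 eats N6 (level 3); other prey at levels: N3 2 → level 4.
N2 eats N1 (level 4); other prey at levels: N3 2, N6 3, N8 4 → level 5.
N7 eats N2 → level 6.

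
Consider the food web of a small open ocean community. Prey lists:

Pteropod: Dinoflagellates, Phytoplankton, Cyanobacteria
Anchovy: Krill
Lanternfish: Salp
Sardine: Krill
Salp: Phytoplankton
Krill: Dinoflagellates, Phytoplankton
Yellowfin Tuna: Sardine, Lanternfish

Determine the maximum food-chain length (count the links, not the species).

One longest chain: Phytoplankton → Salp → Lanternfish → Yellowfin Tuna.
It has 4 species and 3 links.

3 links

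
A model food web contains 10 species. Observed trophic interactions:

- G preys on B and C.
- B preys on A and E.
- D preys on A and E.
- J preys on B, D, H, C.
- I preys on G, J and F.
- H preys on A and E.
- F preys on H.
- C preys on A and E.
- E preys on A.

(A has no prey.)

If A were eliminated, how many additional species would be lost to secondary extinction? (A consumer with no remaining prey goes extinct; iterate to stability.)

Remove A.
Round 1: E (all prey gone) → extinct.
Round 2: H (all prey gone), C (all prey gone), B (all prey gone), D (all prey gone) → extinct.
Round 3: J (all prey gone), F (all prey gone), G (all prey gone) → extinct.
Round 4: I (all prey gone) → extinct.
No further losses. Total secondary extinctions: 9.

9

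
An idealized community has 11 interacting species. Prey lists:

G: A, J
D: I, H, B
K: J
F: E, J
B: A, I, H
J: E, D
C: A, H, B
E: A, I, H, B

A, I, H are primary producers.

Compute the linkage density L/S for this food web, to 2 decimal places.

L/S = 1.82

There are L = 20 links among S = 11 species.
L/S = 20/11 = 1.8182 ≈ 1.82.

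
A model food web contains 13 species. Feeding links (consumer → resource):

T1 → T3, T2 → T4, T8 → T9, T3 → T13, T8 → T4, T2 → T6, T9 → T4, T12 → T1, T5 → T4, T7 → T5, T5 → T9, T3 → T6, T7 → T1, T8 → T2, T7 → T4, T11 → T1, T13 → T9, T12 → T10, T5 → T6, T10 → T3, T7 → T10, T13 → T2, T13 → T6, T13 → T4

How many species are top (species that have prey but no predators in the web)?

Top species (has prey, but nothing eats it): T8, T12, T7, T11.
Count: 4.

4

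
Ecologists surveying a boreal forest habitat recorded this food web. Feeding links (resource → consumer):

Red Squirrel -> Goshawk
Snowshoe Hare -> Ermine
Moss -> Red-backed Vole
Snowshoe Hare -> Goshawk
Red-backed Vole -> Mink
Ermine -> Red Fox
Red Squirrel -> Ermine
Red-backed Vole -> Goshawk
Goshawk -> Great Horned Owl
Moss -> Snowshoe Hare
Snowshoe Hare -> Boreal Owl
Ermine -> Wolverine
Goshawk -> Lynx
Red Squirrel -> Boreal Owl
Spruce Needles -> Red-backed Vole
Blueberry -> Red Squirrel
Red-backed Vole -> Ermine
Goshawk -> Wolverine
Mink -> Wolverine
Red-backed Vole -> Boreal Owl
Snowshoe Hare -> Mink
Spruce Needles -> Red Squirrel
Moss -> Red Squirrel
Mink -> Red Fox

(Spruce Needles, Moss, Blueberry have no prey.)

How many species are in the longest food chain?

4 species

One longest chain: Moss → Snowshoe Hare → Mink → Wolverine.
It has 4 species and 3 links.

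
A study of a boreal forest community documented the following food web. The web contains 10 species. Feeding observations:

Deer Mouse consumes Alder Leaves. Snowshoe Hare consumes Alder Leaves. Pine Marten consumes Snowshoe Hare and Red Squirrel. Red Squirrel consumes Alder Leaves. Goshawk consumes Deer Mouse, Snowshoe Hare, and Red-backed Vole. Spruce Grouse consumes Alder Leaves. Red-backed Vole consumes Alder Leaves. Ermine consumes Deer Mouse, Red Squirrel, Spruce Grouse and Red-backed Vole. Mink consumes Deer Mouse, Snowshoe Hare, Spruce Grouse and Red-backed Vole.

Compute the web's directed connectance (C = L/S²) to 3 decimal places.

The web has S = 10 species and L = 18 feeding links.
C = L / S² = 18 / 100 = 0.1800 ≈ 0.180.

C = 0.180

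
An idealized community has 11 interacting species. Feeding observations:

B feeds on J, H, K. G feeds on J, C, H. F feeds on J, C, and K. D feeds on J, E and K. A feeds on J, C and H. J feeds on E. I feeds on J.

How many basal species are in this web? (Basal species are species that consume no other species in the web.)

4

Basal species (no prey listed): C, E, H, K.
Count: 4.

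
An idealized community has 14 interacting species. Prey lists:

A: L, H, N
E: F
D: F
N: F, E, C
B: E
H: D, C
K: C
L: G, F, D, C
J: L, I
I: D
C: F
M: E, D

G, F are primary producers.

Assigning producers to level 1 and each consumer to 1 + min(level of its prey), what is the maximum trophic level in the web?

3

Producers (level 1): G, F.
Following each consumer down to its lowest-level prey: F → E → B (levels 1 through 3).
All prey of B (E 2) are at level 2 or above, so B is at level 1 + 2 = 3.
Every consumer has at least one prey at level 2 or below, so none exceeds level 3.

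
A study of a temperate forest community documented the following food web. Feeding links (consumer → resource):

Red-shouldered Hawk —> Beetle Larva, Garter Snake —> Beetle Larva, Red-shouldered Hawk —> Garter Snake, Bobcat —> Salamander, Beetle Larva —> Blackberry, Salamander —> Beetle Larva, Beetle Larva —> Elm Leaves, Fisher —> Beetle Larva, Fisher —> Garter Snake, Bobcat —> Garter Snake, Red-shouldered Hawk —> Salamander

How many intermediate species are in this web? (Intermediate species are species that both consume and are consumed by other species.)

Intermediate species (has both prey and predators): Beetle Larva, Salamander, Garter Snake.
Count: 3.

3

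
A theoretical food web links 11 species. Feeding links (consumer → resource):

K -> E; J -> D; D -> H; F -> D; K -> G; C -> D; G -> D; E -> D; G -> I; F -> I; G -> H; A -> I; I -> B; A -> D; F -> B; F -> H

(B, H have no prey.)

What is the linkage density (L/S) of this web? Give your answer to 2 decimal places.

L/S = 1.45

There are L = 16 links among S = 11 species.
L/S = 16/11 = 1.4545 ≈ 1.45.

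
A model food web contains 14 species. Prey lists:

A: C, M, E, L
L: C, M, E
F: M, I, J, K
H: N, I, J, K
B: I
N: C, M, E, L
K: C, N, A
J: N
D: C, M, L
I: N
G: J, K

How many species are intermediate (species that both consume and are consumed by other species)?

6

Intermediate species (has both prey and predators): L, N, A, I, J, K.
Count: 6.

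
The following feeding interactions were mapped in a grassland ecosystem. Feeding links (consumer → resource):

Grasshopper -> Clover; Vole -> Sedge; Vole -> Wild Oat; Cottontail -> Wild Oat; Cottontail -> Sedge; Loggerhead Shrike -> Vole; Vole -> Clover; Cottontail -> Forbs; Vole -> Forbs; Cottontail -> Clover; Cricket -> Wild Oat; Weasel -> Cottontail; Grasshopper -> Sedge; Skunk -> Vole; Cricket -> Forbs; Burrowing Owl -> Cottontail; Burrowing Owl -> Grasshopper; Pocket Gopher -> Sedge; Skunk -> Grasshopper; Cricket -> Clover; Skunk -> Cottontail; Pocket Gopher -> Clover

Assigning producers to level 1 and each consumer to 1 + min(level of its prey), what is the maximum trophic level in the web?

3

Producers (level 1): Sedge, Forbs, Clover, Wild Oat.
Following each consumer down to its lowest-level prey: Sedge → Cottontail → Skunk (levels 1 through 3).
All prey of Skunk (Cottontail 2, Grasshopper 2, Vole 2) are at level 2 or above, so Skunk is at level 1 + 2 = 3.
Every consumer has at least one prey at level 2 or below, so none exceeds level 3.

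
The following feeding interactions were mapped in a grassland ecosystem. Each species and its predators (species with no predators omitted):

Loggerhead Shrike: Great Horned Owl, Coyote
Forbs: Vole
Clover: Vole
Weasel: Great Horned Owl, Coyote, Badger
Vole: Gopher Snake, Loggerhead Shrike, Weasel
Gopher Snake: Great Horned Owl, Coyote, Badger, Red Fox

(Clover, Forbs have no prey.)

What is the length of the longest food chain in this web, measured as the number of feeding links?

One longest chain: Clover → Vole → Gopher Snake → Great Horned Owl.
It has 4 species and 3 links.

3 links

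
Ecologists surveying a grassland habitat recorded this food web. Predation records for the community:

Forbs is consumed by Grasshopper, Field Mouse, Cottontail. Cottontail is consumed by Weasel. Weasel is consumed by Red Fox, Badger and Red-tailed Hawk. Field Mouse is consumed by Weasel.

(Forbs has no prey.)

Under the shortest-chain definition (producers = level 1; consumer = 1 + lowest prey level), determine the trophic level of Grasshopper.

Trophic level 2

Forbs is a producer → level 1.
Grasshopper eats Forbs → level 2.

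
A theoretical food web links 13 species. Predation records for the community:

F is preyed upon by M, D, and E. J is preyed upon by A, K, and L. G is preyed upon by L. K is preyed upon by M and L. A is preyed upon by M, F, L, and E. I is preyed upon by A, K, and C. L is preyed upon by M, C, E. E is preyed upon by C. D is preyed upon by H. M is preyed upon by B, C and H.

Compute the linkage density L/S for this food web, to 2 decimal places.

L/S = 1.85

There are L = 24 links among S = 13 species.
L/S = 24/13 = 1.8462 ≈ 1.85.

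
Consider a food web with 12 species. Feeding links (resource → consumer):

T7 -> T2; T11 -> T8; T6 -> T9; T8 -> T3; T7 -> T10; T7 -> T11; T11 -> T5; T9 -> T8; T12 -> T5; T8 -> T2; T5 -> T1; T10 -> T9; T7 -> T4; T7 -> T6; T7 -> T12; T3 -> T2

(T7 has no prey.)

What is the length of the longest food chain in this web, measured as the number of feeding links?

5 links

One longest chain: T7 → T10 → T9 → T8 → T3 → T2.
It has 6 species and 5 links.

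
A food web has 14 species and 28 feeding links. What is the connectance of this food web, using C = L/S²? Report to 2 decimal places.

The web has S = 14 species and L = 28 feeding links.
C = L / S² = 28 / 196 = 0.1429 ≈ 0.14.

C = 0.14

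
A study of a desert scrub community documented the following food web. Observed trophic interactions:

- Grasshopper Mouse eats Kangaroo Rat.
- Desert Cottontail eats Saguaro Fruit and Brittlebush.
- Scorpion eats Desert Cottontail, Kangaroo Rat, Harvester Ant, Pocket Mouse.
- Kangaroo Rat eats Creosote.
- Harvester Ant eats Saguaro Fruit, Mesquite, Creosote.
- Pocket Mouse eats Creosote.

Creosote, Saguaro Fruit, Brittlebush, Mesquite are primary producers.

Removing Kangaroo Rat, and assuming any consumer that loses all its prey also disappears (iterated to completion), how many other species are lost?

1

Remove Kangaroo Rat.
Round 1: Grasshopper Mouse (all prey gone) → extinct.
No further losses. Total secondary extinctions: 1.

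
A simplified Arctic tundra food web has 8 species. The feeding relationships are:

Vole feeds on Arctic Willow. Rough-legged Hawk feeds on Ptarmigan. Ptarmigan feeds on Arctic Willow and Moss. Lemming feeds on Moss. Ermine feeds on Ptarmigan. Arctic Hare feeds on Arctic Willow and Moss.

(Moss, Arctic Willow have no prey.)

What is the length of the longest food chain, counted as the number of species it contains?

One longest chain: Moss → Ptarmigan → Ermine.
It has 3 species and 2 links.

3 species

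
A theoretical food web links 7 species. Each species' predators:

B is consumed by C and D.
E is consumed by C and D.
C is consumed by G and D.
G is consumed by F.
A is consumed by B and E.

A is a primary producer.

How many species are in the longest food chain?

5 species

One longest chain: A → E → C → G → F.
It has 5 species and 4 links.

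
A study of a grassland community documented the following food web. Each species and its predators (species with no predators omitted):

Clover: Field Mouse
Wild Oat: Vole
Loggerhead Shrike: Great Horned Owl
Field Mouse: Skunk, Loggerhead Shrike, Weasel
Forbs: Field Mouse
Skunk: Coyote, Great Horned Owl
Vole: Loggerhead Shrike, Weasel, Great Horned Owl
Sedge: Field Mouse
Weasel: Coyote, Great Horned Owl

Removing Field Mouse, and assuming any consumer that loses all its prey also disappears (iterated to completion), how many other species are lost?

Remove Field Mouse.
Round 1: Skunk (all prey gone) → extinct.
No further losses. Total secondary extinctions: 1.

1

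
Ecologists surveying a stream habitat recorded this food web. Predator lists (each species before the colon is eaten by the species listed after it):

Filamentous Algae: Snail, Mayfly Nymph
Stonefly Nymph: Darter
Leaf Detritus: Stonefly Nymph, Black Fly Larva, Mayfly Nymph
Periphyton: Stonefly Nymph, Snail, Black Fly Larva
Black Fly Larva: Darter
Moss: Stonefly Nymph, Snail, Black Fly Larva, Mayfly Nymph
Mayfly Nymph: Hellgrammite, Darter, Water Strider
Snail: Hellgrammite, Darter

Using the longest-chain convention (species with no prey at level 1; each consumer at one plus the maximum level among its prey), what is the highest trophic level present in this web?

Basal resources (level 1): Filamentous Algae, Periphyton, Leaf Detritus, Moss.
Filamentous Algae → Snail → Hellgrammite gives Hellgrammite level 3.
No species has a prey at level 3, so no species reaches level 4.

3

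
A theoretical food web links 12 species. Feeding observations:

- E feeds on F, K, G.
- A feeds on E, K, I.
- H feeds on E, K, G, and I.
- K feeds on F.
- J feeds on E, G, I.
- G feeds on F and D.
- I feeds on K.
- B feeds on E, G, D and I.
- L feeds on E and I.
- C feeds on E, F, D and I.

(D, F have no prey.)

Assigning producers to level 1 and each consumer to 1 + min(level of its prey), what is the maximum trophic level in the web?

3

Producers (level 1): D, F.
Following each consumer down to its lowest-level prey: F → K → A (levels 1 through 3).
All prey of A (K 2, E 2, I 3) are at level 2 or above, so A is at level 1 + 2 = 3.
Every consumer has at least one prey at level 2 or below, so none exceeds level 3.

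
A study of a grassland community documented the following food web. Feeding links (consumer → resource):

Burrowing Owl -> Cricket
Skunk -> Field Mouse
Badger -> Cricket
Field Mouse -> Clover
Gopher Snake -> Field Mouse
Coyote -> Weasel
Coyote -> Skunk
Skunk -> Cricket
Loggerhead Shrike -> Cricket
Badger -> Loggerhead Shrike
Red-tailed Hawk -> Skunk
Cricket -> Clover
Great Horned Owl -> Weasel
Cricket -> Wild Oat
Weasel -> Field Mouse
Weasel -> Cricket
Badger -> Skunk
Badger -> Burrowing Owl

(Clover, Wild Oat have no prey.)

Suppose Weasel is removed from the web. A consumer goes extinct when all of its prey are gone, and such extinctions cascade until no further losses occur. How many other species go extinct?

1

Remove Weasel.
Round 1: Great Horned Owl (all prey gone) → extinct.
No further losses. Total secondary extinctions: 1.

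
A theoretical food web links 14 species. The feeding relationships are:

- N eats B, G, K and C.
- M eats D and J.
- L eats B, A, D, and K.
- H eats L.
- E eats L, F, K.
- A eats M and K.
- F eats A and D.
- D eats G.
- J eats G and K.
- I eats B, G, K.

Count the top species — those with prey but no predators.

Top species (has prey, but nothing eats it): I, N, E, H.
Count: 4.

4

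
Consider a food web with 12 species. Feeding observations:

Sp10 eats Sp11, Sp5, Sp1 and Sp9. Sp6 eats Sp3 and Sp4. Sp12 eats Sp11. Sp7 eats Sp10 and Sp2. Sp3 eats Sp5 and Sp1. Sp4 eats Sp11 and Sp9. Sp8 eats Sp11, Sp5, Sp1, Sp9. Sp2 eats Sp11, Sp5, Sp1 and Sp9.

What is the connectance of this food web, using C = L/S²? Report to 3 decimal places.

The web has S = 12 species and L = 21 feeding links.
C = L / S² = 21 / 144 = 0.1458 ≈ 0.146.

C = 0.146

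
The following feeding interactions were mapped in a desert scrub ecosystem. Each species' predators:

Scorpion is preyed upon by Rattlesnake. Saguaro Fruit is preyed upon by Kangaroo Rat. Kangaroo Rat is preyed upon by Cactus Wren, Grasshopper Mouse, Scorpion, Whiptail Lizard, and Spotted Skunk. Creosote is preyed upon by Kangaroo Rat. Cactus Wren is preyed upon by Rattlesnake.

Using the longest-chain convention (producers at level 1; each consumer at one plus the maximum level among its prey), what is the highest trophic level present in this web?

4

Producers (level 1): Saguaro Fruit, Creosote.
Saguaro Fruit → Kangaroo Rat → Cactus Wren → Rattlesnake gives Rattlesnake level 4.
No species has a prey at level 4, so no species reaches level 5.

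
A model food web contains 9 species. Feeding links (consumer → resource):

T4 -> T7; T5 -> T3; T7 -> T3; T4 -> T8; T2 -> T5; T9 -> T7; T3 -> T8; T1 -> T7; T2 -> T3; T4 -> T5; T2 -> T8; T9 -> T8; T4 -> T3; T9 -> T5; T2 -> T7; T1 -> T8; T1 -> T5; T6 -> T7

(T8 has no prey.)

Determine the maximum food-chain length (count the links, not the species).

3 links

One longest chain: T8 → T3 → T7 → T4.
It has 4 species and 3 links.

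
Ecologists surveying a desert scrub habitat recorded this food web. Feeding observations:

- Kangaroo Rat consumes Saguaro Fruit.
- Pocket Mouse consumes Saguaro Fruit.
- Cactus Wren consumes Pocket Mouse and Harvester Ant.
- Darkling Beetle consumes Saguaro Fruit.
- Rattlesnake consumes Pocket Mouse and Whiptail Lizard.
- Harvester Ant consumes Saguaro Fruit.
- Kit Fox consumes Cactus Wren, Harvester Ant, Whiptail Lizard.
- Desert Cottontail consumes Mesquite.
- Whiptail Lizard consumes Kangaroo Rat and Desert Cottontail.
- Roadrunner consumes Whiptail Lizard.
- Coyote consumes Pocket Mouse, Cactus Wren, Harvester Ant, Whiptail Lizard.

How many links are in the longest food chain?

One longest chain: Saguaro Fruit → Kangaroo Rat → Whiptail Lizard → Kit Fox.
It has 4 species and 3 links.

3 links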